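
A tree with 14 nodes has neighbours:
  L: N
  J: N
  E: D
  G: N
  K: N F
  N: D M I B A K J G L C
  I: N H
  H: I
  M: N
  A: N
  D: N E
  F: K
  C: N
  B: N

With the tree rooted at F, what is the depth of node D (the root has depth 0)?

3

F – K – N – D — 3 edges.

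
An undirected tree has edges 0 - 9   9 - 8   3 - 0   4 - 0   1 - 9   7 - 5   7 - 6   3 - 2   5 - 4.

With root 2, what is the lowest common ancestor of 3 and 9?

Path 3→root: 3 2; path 9→root: 9 0 3 2.
First common node: 3.

3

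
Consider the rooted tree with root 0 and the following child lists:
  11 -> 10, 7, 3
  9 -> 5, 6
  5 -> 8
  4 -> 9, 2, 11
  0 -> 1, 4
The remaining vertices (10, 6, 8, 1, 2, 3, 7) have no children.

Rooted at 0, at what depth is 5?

3

Path from 0 to 5: 0 → 4 → 9 → 5, which has 3 edges.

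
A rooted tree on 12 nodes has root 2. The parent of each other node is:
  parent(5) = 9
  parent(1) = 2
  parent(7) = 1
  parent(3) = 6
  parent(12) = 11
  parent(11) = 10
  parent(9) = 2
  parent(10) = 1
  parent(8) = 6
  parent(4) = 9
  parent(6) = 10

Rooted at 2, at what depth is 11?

2 → 1 → 10 → 11 — 3 edges.

3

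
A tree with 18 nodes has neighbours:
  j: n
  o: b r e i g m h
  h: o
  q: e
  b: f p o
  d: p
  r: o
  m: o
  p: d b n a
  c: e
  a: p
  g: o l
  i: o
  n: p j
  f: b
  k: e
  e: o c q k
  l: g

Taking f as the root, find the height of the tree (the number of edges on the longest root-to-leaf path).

4

l sits deepest: f – b – o – g – l — 4 edges from the root.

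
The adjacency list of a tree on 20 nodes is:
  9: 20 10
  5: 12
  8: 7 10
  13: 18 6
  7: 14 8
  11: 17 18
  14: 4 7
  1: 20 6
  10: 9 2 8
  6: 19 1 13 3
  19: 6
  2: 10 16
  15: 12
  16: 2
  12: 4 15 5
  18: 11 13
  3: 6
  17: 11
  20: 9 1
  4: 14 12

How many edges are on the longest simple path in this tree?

14

Starting from 17, a farthest node is 15 at distance 14.
One longest path: 17–11–18–13–6–1–20–9–10–8–7–14–4–12–15.
So the diameter is 14.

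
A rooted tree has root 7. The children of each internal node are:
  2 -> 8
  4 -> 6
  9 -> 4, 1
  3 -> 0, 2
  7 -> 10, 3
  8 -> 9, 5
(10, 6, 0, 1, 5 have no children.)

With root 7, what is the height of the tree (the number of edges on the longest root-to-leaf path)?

The longest root-to-leaf path is 7 → 3 → 2 → 8 → 9 → 4 → 6 (6 edges).

6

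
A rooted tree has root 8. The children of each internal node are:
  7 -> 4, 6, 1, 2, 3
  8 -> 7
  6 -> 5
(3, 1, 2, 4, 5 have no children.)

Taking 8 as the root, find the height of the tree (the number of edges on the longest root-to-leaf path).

3

5 sits deepest: 8-7-6-5 — 3 edges from the root.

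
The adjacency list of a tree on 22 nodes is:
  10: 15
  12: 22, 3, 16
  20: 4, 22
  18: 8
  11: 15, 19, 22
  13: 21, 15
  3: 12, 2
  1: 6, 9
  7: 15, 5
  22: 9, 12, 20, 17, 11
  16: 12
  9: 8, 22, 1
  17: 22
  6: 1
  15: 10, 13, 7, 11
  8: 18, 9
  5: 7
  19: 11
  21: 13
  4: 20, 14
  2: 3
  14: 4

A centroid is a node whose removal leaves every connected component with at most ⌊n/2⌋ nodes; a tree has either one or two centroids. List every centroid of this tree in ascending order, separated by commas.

22

If 22 is removed the pieces have sizes 8, 5, 4, 3, 1, all ≤ ⌊22/2⌋ = 11.
Every other node leaves some component of size > 11, so the centroid is unique.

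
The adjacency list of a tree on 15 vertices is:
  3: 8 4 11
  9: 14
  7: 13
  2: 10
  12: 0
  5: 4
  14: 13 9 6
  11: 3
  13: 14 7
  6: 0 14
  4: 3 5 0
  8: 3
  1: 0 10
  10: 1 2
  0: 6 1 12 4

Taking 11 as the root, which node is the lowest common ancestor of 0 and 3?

0's ancestor chain is 0, 4, 3, 11 and 3's is 3, 11; they first meet at 3.

3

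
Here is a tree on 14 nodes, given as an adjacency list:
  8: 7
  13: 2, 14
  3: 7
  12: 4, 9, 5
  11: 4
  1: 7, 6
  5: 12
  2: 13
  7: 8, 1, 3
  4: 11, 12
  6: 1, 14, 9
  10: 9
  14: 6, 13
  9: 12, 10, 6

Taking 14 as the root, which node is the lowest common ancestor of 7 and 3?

7

Ancestors of 7 (toward the root): 7, 1, 6, 14.
Ancestors of 3: 3, 7, 1, 6, 14.
The deepest node appearing in both lists is 7.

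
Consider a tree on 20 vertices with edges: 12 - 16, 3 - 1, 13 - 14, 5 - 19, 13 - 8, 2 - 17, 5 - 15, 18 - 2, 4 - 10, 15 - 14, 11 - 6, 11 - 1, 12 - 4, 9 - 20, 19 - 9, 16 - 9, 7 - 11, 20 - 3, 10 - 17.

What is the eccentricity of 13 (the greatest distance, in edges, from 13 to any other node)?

Distances from 13 peak at 12, attained at 18.
13 – 14 – 15 – 5 – 19 – 9 – 16 – 12 – 4 – 10 – 17 – 2 – 18

12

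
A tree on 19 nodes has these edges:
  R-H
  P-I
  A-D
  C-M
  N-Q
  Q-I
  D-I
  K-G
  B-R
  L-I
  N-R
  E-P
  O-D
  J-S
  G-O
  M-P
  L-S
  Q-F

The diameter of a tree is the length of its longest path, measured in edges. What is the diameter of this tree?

A longest path is H-R-N-Q-I-D-O-G-K, with 8 edges.

8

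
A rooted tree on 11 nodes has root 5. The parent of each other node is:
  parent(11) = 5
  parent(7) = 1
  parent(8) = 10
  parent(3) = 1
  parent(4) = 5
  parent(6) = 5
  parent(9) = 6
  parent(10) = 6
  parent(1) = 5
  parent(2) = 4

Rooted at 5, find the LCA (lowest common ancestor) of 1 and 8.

5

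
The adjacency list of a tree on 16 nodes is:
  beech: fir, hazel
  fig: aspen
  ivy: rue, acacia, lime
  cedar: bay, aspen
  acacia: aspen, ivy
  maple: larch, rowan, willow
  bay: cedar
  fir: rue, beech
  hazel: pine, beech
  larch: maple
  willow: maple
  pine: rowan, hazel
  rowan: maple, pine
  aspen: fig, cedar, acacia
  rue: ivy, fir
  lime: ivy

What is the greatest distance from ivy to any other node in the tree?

8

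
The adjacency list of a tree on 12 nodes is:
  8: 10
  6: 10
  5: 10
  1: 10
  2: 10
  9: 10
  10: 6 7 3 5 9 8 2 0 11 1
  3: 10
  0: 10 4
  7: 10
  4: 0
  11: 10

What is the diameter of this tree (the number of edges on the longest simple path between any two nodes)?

3

A longest path is 4-0-10-3, with 3 edges.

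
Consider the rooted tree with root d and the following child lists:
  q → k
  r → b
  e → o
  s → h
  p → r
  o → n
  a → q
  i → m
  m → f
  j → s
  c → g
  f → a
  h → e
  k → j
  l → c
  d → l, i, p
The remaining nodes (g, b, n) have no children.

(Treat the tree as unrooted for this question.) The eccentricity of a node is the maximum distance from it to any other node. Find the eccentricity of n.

Distances from n peak at 15, attained at b (g also at distance 15).
n–o–e–h–s–j–k–q–a–f–m–i–d–p–r–b

15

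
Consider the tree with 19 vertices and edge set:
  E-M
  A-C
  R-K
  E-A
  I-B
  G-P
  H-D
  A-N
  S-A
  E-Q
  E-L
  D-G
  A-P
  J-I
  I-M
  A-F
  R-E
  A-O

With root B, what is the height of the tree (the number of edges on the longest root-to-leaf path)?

8

H sits deepest: B → I → M → E → A → P → G → D → H — 8 edges from the root.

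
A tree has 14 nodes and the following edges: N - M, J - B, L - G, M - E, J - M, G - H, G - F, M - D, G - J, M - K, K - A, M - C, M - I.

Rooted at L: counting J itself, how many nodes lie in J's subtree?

10

Descendants of J (including itself): J, M, B, E, N, C, K, I, D, A. That's 10.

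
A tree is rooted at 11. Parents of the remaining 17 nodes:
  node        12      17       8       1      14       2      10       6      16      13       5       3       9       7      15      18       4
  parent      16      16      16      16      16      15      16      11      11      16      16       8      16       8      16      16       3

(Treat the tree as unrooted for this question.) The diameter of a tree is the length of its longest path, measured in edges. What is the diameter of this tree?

BFS from 4 reaches 2 last, at distance 5; BFS from 2 confirms no node is farther.
Path: 4-3-8-16-15-2.

5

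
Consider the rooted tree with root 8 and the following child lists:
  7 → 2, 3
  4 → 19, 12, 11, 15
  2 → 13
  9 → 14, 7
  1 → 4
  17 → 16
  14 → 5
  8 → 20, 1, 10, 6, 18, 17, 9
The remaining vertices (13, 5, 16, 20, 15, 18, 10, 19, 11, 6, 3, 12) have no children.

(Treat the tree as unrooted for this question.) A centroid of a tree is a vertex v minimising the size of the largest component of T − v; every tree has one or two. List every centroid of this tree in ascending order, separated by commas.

8

Delete 8: the remaining components have sizes 7, 6, 2, 1, 1, 1, 1. Max 7 ≤ 10, so 8 is a centroid.
No neighbour of 8 does as well, so 8 is the unique centroid.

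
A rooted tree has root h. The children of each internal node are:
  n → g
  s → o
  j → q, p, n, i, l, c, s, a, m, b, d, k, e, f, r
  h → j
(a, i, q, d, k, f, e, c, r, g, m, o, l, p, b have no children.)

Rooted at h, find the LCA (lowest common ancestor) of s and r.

j

s's ancestor chain is s, j, h and r's is r, j, h; they first meet at j.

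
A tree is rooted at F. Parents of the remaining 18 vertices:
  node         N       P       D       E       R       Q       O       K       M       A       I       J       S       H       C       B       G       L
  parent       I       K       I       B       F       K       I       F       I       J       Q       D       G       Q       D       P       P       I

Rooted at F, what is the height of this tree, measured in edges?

6

A sits deepest: F – K – Q – I – D – J – A — 6 edges from the root.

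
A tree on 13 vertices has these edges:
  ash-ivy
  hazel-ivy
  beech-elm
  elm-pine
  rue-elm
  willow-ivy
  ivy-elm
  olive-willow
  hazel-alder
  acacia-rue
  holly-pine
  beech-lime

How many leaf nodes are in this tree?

Degree-1 nodes: acacia, alder, ash, holly, lime, olive — 6 of them.

6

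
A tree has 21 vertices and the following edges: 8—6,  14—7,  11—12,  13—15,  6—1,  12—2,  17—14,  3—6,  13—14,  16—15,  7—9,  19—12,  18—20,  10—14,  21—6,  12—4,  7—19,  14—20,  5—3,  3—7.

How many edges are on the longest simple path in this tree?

7

A longest path is 21 – 6 – 3 – 7 – 14 – 13 – 15 – 16, with 7 edges.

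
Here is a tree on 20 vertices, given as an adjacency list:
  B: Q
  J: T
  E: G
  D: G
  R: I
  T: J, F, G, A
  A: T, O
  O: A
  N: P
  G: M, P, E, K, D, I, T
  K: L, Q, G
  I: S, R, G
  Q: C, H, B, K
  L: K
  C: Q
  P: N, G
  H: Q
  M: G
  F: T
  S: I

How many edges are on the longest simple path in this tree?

6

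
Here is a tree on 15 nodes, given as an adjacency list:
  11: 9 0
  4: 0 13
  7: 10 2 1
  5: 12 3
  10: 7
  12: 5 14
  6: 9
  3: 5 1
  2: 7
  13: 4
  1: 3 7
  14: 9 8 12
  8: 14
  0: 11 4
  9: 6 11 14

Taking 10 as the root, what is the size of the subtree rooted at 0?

3

Descendants of 0 (including itself): 0, 4, 13. That's 3.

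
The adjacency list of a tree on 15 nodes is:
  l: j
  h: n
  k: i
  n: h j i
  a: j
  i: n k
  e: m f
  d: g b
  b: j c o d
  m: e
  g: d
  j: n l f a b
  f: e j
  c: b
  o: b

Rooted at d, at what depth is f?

d–b–j–f — 3 edges.

3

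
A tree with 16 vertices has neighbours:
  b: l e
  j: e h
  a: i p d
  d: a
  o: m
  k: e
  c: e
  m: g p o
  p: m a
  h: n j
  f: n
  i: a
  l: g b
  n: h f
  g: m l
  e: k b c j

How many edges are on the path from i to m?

3

The path is i–a–p–m, which has 3 edges.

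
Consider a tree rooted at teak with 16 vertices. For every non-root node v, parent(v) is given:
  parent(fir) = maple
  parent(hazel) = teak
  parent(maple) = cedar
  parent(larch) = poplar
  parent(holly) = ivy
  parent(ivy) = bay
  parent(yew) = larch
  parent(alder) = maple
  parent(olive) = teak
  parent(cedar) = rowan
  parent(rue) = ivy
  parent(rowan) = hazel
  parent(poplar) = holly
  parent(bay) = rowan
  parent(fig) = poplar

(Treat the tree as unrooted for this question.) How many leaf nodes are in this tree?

6

Degree-1 nodes: alder, fig, fir, olive, rue, yew — 6 of them.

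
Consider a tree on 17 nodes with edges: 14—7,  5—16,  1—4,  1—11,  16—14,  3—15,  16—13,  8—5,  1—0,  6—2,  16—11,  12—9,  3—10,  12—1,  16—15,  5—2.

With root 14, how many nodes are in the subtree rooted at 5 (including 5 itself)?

5's subtree: {5, 2, 8, 6}, size 4.

4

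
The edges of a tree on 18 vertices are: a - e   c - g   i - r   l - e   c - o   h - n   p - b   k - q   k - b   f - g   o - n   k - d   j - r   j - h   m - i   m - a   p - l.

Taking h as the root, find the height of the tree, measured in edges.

11

The longest root-to-leaf path is h-j-r-i-m-a-e-l-p-b-k-d (11 edges).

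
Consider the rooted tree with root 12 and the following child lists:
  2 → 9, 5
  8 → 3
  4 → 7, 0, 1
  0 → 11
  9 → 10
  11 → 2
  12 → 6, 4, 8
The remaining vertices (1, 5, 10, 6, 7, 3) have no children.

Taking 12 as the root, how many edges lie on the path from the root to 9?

5

Climbing from 9 to the root: 9 – 2 – 11 – 0 – 4 – 12. That's 5 steps.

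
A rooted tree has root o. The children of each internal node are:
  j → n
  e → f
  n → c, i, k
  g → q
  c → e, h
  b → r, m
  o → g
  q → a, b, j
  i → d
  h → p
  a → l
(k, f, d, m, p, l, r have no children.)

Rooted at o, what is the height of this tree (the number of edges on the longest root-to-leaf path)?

The longest root-to-leaf path is o – g – q – j – n – c – e – f (7 edges).

7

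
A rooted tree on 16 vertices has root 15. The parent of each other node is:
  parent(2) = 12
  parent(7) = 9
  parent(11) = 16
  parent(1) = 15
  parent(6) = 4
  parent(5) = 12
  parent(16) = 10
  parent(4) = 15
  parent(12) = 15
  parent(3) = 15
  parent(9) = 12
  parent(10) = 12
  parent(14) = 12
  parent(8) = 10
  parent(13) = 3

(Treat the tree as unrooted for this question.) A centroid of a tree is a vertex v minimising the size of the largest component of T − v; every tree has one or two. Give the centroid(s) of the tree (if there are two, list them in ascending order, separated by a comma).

12

Delete 12: the remaining components have sizes 6, 4, 2, 1, 1, 1. Max 6 ≤ 8, so 12 is a centroid.
No neighbour of 12 does as well, so 12 is the unique centroid.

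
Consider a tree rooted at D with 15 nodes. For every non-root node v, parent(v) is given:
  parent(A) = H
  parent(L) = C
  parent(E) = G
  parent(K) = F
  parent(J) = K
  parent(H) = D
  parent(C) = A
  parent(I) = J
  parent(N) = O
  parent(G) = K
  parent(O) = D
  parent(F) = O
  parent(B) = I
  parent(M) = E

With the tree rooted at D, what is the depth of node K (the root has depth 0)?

Climbing from K to the root: K → F → O → D. That's 3 steps.

3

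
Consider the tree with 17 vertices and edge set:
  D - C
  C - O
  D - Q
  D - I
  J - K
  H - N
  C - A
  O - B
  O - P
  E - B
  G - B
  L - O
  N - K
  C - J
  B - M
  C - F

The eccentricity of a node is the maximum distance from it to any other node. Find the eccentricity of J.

4

Distances from J peak at 4, attained at E (M, G also at distance 4).
J – C – O – B – E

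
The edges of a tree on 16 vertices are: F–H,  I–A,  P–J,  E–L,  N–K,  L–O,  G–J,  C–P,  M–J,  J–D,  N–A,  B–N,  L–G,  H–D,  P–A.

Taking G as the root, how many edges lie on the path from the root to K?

Path from G to K: G – J – P – A – N – K, which has 5 edges.

5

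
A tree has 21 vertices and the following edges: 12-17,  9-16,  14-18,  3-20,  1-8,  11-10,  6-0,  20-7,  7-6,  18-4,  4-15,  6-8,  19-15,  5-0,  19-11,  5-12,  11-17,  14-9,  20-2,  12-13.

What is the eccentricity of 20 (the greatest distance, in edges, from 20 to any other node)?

The node farthest from 20 is 16, via 20–7–6–0–5–12–17–11–19–15–4–18–14–9–16 — 14 edges.

14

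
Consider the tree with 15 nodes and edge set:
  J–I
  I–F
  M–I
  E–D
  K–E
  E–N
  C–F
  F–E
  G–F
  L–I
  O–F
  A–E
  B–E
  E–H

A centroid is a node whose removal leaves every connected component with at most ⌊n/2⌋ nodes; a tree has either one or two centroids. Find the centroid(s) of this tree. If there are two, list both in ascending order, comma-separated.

If F is removed the pieces have sizes 7, 4, 1, 1, 1, all ≤ ⌊15/2⌋ = 7.
No neighbour of F does as well, so F is the unique centroid.

F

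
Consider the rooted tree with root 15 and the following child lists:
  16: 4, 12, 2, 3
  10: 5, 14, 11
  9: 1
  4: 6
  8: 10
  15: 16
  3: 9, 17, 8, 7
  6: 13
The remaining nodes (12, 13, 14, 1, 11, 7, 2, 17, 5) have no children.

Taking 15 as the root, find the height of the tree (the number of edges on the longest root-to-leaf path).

A deepest node is 11, reached by 15 → 16 → 3 → 8 → 10 → 11.
That path has 5 edges, so the height is 5.

5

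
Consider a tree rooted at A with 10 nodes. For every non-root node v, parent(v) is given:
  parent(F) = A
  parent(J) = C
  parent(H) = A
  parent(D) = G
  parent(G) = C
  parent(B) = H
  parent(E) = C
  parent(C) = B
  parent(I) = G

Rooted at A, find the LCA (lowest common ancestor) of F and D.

A

Ancestors of F (toward the root): F, A.
Ancestors of D: D, G, C, B, H, A.
The deepest node appearing in both lists is A.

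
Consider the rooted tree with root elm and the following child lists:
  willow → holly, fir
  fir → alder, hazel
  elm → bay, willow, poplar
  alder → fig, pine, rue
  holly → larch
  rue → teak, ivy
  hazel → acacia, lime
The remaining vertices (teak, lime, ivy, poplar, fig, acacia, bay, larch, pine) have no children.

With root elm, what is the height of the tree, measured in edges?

5

teak sits deepest: elm–willow–fir–alder–rue–teak — 5 edges from the root.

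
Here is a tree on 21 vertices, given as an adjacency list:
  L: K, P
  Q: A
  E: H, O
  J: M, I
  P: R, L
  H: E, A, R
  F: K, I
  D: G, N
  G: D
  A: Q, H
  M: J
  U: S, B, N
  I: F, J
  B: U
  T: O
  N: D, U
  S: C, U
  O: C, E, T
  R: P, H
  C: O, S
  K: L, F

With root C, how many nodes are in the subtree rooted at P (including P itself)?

7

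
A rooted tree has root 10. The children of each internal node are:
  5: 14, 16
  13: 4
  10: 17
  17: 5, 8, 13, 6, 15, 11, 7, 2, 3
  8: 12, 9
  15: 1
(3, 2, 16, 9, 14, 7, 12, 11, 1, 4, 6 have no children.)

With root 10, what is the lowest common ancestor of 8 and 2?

8's ancestor chain is 8, 17, 10 and 2's is 2, 17, 10; they first meet at 17.

17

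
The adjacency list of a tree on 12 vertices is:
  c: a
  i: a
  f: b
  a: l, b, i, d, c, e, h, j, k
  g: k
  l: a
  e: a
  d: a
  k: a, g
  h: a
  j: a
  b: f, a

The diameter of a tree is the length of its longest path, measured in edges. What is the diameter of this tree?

4

BFS from g reaches f last, at distance 4; BFS from f confirms no node is farther.
Path: g – k – a – b – f.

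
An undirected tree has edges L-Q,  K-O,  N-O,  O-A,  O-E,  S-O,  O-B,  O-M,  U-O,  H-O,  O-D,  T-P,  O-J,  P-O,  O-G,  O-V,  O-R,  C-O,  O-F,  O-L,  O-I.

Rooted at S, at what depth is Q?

3

S – O – L – Q — 3 edges.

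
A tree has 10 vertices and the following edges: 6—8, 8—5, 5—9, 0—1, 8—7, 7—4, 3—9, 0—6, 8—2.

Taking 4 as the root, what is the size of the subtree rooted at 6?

3

Descendants of 6 (including itself): 6, 0, 1. That's 3.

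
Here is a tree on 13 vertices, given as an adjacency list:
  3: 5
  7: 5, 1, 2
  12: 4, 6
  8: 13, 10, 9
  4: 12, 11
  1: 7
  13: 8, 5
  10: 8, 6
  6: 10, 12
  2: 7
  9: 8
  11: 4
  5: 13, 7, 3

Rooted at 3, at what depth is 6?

Path from 3 to 6: 3 → 5 → 13 → 8 → 10 → 6, which has 5 edges.

5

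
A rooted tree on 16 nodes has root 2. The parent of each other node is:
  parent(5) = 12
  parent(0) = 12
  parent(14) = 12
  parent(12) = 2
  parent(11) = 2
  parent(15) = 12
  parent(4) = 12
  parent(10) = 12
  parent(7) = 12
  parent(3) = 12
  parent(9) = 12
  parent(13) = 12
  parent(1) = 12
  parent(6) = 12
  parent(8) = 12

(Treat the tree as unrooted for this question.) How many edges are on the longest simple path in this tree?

3

A longest path is 11 - 2 - 12 - 14, with 3 edges.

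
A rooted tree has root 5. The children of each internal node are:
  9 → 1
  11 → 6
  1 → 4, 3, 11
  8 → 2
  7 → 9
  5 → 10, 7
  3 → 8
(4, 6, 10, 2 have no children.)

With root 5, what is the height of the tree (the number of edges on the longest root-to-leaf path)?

A deepest node is 2, reached by 5 – 7 – 9 – 1 – 3 – 8 – 2.
That path has 6 edges, so the height is 6.

6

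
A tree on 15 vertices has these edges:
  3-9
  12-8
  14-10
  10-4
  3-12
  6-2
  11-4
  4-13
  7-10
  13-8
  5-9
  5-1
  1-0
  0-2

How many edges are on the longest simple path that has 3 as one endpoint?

Distances from 3 peak at 6, attained at 7 (14, 6 also at distance 6).
3–12–8–13–4–10–7

6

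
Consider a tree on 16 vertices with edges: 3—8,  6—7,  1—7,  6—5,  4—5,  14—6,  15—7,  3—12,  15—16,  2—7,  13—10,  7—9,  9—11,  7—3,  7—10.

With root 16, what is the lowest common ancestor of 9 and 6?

7

Path 9→root: 9 7 15 16; path 6→root: 6 7 15 16.
First common node: 7.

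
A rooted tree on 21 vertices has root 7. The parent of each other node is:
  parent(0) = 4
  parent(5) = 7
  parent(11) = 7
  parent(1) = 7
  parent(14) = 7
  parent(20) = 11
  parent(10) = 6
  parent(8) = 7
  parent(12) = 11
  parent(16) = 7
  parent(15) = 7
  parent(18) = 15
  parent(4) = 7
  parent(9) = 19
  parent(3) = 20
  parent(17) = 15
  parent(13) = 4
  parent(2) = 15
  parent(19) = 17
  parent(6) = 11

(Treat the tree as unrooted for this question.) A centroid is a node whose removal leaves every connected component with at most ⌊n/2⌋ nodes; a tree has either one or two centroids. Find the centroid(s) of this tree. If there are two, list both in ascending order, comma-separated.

Removing 7 splits the tree into components of sizes 6, 6, 3, 1, 1, 1, 1, 1; the largest is 6 ≤ ⌊21/2⌋ = 10.
No neighbour of 7 does as well, so 7 is the unique centroid.

7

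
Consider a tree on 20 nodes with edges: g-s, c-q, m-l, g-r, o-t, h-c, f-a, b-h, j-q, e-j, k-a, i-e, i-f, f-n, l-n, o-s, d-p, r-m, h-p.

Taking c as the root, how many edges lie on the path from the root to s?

Climbing from s to the root: s → g → r → m → l → n → f → i → e → j → q → c. That's 11 steps.

11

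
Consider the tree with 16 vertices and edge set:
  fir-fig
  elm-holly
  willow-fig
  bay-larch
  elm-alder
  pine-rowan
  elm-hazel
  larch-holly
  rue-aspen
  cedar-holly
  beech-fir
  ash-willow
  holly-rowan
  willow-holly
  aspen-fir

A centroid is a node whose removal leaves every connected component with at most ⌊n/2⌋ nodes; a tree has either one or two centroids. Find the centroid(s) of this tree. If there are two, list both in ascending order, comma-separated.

holly

Delete holly: the remaining components have sizes 7, 3, 2, 2, 1. Max 7 ≤ 8, so holly is a centroid.
Every other node leaves some component of size > 8, so the centroid is unique.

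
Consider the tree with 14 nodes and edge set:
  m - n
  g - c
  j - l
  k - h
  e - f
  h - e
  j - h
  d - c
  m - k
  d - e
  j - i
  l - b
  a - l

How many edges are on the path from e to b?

4

Walking from e: e–h–j–l–b. Length 4.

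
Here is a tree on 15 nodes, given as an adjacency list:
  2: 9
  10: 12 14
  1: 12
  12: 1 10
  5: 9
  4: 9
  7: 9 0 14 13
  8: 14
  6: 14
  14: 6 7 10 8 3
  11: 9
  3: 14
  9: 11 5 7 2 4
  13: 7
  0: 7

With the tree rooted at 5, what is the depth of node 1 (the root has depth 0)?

6

5 – 9 – 7 – 14 – 10 – 12 – 1 — 6 edges.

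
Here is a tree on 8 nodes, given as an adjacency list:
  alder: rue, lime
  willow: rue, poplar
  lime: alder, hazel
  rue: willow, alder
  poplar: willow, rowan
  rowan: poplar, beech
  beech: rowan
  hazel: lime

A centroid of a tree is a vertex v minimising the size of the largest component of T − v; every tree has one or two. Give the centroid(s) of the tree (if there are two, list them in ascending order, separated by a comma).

If rue is removed the pieces have sizes 4, 3, all ≤ ⌊8/2⌋ = 4.
Its neighbour willow also leaves a largest component of size 4, so both are centroids.

rue, willow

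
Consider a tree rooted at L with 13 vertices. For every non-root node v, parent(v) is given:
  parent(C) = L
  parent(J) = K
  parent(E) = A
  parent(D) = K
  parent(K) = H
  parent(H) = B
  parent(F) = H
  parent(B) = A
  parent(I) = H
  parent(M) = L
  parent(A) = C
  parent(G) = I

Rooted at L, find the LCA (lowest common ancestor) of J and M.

L

Path J→root: J K H B A C L; path M→root: M L.
First common node: L.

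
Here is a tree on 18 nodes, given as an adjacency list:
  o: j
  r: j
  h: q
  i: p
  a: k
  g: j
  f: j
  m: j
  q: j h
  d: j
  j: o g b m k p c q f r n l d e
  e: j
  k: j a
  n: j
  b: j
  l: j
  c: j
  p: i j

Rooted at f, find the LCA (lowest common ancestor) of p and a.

j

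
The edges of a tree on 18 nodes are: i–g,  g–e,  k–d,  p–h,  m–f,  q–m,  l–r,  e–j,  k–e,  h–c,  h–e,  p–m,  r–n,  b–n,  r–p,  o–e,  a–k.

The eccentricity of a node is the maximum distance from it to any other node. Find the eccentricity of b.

The node farthest from b is i (d, a also at distance 7), via b-n-r-p-h-e-g-i — 7 edges.

7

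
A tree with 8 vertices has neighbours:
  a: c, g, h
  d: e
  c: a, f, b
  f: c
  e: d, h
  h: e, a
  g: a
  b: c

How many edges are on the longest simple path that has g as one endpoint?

4

The node farthest from g is d, via g – a – h – e – d — 4 edges.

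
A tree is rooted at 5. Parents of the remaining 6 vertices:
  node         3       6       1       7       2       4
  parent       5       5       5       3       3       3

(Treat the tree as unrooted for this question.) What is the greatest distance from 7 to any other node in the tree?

The node farthest from 7 is 1 (6 also at distance 3), via 7–3–5–1 — 3 edges.

3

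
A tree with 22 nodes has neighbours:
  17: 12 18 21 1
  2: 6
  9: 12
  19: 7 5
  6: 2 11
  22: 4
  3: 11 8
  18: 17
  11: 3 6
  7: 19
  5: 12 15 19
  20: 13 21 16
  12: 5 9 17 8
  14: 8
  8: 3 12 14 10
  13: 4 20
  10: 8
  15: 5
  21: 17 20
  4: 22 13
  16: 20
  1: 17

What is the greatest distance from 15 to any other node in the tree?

The node farthest from 15 is 22, via 15 – 5 – 12 – 17 – 21 – 20 – 13 – 4 – 22 — 8 edges.

8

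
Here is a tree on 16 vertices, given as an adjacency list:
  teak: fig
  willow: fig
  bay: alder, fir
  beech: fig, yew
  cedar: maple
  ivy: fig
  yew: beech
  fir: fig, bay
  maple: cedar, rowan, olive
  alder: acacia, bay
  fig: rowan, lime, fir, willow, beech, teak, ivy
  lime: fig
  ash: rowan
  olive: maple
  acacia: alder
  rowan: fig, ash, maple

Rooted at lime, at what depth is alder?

4

Path from lime to alder: lime – fig – fir – bay – alder, which has 4 edges.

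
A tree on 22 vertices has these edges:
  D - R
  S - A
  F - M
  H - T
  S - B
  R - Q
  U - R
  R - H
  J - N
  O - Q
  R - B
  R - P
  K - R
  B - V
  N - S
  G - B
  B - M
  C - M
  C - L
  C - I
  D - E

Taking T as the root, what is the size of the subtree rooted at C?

3

The subtree rooted at C contains: C, L, I — 3 nodes.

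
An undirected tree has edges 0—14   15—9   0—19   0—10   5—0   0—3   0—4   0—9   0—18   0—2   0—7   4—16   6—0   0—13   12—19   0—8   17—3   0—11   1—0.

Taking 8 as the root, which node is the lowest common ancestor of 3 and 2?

Ancestors of 3 (toward the root): 3, 0, 8.
Ancestors of 2: 2, 0, 8.
The deepest node appearing in both lists is 0.

0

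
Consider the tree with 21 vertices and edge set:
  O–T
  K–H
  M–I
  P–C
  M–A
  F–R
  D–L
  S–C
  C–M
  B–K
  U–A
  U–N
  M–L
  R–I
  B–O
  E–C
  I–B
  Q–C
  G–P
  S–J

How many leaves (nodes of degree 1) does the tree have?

9

Exactly 9 nodes have a single neighbour: D, E, F, G, H, J, N, Q, T.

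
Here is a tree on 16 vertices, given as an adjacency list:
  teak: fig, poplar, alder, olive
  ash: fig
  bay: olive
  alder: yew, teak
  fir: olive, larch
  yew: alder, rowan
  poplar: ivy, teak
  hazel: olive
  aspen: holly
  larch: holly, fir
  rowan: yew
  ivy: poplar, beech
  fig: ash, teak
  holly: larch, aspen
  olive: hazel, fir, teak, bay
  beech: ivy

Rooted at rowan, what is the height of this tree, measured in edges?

8

The longest root-to-leaf path is rowan → yew → alder → teak → olive → fir → larch → holly → aspen (8 edges).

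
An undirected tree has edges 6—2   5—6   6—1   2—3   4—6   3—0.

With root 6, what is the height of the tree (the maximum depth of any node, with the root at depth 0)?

3

The longest root-to-leaf path is 6–2–3–0 (3 edges).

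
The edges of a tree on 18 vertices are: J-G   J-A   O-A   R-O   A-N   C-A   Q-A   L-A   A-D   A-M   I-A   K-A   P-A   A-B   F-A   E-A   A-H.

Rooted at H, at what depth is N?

H – A – N — 2 edges.

2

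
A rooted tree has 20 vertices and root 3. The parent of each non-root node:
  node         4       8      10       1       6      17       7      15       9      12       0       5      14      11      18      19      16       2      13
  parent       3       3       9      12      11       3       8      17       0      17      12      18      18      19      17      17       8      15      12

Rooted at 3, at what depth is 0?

3

Climbing from 0 to the root: 0 – 12 – 17 – 3. That's 3 steps.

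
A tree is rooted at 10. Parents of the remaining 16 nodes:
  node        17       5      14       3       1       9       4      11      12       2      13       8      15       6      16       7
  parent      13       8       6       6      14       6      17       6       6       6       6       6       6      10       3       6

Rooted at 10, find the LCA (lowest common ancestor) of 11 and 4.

6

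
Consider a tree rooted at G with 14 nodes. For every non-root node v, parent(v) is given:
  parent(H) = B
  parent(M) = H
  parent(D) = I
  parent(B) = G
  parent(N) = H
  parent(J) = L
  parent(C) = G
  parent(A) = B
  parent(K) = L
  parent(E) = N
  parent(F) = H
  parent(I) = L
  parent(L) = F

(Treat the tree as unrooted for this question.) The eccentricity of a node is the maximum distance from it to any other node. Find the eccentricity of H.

The node farthest from H is D, via H – F – L – I – D — 4 edges.

4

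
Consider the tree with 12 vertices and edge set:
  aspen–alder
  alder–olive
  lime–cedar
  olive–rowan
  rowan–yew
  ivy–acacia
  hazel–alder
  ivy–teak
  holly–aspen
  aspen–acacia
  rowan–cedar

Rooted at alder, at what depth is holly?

Path from alder to holly: alder – aspen – holly, which has 2 edges.

2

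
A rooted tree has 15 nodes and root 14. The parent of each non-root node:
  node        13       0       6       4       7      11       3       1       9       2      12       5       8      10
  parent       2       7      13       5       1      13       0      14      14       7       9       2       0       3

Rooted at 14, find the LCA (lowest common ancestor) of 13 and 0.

7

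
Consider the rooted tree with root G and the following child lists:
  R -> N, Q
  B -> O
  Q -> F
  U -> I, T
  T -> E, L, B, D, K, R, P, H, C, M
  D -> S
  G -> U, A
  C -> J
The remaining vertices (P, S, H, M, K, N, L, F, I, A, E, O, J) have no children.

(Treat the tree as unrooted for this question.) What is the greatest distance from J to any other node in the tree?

5

Distances from J peak at 5, attained at A (F also at distance 5).
J – C – T – U – G – A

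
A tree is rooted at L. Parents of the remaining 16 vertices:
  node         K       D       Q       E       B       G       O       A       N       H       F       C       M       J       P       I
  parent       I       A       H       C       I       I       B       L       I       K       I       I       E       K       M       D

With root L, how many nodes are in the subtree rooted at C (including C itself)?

C's subtree: {C, E, M, P}, size 4.

4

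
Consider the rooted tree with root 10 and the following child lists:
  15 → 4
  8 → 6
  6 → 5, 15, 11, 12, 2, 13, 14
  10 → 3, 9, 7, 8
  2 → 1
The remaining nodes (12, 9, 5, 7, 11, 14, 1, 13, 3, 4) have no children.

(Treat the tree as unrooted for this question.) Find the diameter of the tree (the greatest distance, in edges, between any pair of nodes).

5

Starting from 1, a farthest node is 3 at distance 5.
One longest path: 1-2-6-8-10-3.
So the diameter is 5.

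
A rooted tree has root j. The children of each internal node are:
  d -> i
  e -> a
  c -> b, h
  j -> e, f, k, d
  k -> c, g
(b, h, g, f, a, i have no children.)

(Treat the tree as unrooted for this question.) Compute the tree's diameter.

5

Starting from b, a farthest node is i at distance 5.
One longest path: b–c–k–j–d–i.
So the diameter is 5.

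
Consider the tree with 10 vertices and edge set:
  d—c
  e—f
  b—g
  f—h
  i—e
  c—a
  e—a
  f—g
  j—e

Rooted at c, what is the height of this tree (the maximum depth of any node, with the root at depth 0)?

A deepest node is b, reached by c → a → e → f → g → b.
That path has 5 edges, so the height is 5.

5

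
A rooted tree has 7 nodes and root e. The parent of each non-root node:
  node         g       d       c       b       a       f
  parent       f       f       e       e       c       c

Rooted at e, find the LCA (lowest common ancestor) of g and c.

c

Path g→root: g f c e; path c→root: c e.
First common node: c.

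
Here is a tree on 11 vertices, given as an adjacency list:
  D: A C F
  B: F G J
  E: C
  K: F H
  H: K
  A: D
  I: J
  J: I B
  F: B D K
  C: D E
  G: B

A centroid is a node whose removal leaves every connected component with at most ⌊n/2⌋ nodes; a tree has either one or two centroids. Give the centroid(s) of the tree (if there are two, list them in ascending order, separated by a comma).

Delete F: the remaining components have sizes 4, 4, 2. Max 4 ≤ 5, so F is a centroid.
Every other node leaves some component of size > 5, so the centroid is unique.

F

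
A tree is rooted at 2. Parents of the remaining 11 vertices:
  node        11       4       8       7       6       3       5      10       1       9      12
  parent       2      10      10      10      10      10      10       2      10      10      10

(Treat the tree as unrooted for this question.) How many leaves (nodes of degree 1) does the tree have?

Exactly 10 nodes have a single neighbour: 1, 3, 4, 5, 6, 7, 8, 9, 11, 12.

10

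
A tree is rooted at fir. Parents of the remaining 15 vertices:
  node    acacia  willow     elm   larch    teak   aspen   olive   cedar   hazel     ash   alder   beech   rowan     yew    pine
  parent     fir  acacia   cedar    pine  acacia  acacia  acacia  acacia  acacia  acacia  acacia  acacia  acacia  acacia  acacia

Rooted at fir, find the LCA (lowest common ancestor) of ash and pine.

acacia

Path ash→root: ash acacia fir; path pine→root: pine acacia fir.
First common node: acacia.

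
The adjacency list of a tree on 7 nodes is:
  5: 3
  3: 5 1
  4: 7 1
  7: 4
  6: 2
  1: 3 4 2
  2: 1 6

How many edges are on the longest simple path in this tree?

BFS from 7 reaches 6 last, at distance 4; BFS from 6 confirms no node is farther.
Path: 7–4–1–2–6.

4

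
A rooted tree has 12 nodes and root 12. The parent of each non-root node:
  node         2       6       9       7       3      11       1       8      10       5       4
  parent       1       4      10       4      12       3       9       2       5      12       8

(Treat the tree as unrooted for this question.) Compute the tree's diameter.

BFS from 11 reaches 6 last, at distance 10; BFS from 6 confirms no node is farther.
Path: 11 - 3 - 12 - 5 - 10 - 9 - 1 - 2 - 8 - 4 - 6.

10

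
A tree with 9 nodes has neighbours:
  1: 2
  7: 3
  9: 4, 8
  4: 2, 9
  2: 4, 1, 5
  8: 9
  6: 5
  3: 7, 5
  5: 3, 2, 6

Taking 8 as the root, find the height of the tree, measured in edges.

7 sits deepest: 8-9-4-2-5-3-7 — 6 edges from the root.

6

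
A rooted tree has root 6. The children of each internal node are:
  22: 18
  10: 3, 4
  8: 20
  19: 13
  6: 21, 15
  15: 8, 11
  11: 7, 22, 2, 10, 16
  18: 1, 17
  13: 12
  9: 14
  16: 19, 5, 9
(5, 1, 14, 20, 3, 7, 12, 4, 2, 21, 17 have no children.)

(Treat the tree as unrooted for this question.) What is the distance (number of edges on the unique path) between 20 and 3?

5

Walking from 20: 20–8–15–11–10–3. Length 5.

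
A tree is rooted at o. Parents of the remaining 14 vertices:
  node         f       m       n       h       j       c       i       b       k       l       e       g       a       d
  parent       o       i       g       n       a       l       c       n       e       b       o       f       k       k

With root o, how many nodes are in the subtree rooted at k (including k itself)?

4

Descendants of k (including itself): k, d, a, j. That's 4.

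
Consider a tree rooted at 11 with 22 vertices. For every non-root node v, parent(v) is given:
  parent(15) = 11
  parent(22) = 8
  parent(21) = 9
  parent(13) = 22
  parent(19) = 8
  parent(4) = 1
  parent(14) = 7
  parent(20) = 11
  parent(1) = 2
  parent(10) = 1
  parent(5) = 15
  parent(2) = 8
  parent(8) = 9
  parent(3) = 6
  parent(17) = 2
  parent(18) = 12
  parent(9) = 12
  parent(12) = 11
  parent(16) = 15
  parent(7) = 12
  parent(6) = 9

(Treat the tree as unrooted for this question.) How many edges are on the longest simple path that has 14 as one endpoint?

A farthest node from 14 is 4 (10 also at distance 7).
The path 14 – 7 – 12 – 9 – 8 – 2 – 1 – 4 has 7 edges.

7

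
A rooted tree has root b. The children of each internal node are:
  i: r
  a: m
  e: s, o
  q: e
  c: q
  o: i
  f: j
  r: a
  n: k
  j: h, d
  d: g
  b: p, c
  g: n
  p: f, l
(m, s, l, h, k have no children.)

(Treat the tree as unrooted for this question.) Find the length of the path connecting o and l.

6

o – e – q – c – b – p – l: 6 edges.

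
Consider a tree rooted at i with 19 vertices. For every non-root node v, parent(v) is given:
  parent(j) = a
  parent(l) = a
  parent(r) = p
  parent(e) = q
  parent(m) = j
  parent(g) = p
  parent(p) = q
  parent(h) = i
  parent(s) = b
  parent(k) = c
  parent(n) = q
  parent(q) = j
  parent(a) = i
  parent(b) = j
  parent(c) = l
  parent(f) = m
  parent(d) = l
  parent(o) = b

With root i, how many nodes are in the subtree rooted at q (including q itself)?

6

q's subtree: {q, n, e, p, r, g}, size 6.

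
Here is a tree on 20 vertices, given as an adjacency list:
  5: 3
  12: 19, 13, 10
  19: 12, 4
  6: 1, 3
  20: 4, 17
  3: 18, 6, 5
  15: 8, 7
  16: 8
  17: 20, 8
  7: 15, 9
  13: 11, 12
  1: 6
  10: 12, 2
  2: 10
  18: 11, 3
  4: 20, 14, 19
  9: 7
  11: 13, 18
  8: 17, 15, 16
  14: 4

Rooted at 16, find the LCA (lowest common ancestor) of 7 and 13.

8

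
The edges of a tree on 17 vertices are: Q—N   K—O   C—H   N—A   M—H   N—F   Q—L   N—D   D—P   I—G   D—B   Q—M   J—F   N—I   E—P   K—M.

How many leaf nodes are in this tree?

Exactly 8 nodes have a single neighbour: A, B, C, E, G, J, L, O.

8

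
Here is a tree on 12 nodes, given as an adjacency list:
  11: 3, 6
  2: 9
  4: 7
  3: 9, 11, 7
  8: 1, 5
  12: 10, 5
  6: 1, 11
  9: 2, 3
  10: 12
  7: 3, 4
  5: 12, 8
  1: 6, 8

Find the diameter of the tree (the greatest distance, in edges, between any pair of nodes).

A longest path is 10–12–5–8–1–6–11–3–9–2, with 9 edges.

9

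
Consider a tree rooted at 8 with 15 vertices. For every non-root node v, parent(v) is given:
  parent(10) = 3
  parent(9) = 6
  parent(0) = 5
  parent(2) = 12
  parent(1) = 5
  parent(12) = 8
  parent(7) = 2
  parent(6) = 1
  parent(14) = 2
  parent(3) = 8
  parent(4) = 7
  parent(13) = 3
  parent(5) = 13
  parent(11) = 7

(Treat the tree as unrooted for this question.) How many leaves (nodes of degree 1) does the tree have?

6

Degree-1 nodes: 0, 4, 9, 10, 11, 14 — 6 of them.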